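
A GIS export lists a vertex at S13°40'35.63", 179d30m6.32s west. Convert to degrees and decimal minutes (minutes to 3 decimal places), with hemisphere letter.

13° 40.594′ S, 179° 30.105′ W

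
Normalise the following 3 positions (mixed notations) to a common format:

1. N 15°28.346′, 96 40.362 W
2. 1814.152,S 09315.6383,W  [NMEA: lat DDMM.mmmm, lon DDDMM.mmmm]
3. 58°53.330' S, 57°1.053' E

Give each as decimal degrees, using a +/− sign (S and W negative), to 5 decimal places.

Point 1:
  Latitude: 15 + 28.346/60 = 15.472433
  N ⇒ keep positive
  Longitude: 96 + 40.362/60 = 96.672700
  W → negative
Point 2:
  Lat: split at 2 digits → 18° and 14.152′; 18 + 14.152/60 = 18.235867
  S ⇒ negate
  Longitude: split at 3 digits → 093° and 15.6383′; 93 + 15.6383/60 = 93.260638
  W → negative
Point 3:
  Lat: 53.33′ = 0.888833°; total 58.888833
  hemisphere S, so the sign is −
  Lon: 1.053′ = 0.017550°; total 57.017550
  E → positive

1. 15.47243, -96.67270
2. -18.23587, -93.26064
3. -58.88883, 57.01755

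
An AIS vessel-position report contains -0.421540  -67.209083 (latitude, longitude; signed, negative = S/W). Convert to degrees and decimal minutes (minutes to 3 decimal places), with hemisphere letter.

0° 25.292′ S, 67° 12.545′ W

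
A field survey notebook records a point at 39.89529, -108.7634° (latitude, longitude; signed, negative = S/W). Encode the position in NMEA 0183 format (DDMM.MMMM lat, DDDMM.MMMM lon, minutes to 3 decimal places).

φ: 39° + 0.895290 × 60 = 39° 53.71740′
Longitude is negative → W; |value| = 108.763400
Lon: fractional part 0.763400 → 45.80400 minutes

3953.717,N / 10845.804,W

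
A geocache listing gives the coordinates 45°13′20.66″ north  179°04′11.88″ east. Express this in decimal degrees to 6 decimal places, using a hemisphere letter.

45.222406° N, 179.069967° E

φ: 45 + 13/60 + 20.66/3600 = 45.2224056
λ: 179 + 4/60 + 11.88/3600 = 179.0699667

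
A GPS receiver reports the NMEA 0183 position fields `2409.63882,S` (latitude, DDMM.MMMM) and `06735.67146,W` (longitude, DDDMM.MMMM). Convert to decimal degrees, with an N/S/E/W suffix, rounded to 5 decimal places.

24.16065° S, 67.59452° W

Lat: degrees = first 2 digits = 24, minutes = 9.63882; 24 + 9.63882/60 = 24.160647
Lon: split at 3 digits → 067° and 35.67146′; 67 + 35.67146/60 = 67.594524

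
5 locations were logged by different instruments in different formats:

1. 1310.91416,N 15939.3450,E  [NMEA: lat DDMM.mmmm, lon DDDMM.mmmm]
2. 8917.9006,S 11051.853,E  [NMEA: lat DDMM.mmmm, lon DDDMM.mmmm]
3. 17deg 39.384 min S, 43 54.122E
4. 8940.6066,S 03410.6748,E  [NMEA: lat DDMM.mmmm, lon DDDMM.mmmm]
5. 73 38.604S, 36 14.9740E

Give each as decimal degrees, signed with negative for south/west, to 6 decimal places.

1. 13.181903, 159.655750
2. -89.298343, 110.864217
3. -17.656400, 43.902033
4. -89.676777, 34.177913
5. -73.643400, 36.249567

Point 1:
  Latitude: split at 2 digits → 13° and 10.91416′; 13 + 10.91416/60 = 13.1819027
  N ⇒ keep positive
  Lon: degrees = first 3 digits = 159, minutes = 39.345; 159 + 39.345/60 = 159.6557500
  E → positive
Point 2:
  φ: split at 2 digits → 89° and 17.9006′; 89 + 17.9006/60 = 89.2983433
  hemisphere S, so the sign is −
  Lon: degrees = first 3 digits = 110, minutes = 51.853; 110 + 51.853/60 = 110.8642167
  E → positive
Point 3:
  Latitude: 39.384′ = 0.656400°; total 17.6564000
  hemisphere S, so the sign is −
  Lon: 43 + 54.122/60 = 43.9020333
  E ⇒ keep positive
Point 4:
  Latitude: degrees = first 2 digits = 89, minutes = 40.6066; 89 + 40.6066/60 = 89.6767767
  S → negative
  λ: degrees = first 3 digits = 34, minutes = 10.6748; 34 + 10.6748/60 = 34.1779133
  E ⇒ keep positive
Point 5:
  φ: 38.604′ = 0.643400°; total 73.6434000
  S ⇒ negate
  Lon: 36 + 14.974/60 = 36.2495667
  E → positive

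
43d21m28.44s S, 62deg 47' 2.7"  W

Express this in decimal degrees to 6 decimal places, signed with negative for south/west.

-43.357900, -62.784083

Latitude: 43° + 21/60 + 28.44/3600 = 43 + 0.350000 + 0.007900 = 43.3579000
S → negative
Longitude: 62° + 47/60 + 2.7/3600 = 62 + 0.783333 + 0.000750 = 62.7840833
W → negative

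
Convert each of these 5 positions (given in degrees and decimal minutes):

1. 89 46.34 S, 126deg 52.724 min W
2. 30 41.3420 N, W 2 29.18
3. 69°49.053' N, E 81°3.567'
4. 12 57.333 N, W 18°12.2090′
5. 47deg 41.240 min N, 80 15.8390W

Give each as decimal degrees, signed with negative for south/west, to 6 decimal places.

Point 1:
  φ: 46.34′ = 0.772333°; total 89.7723333
  hemisphere S, so the sign is −
  Longitude: 126 + 52.724/60 = 126.8787333
  W ⇒ negate
Point 2:
  φ: 41.342′ = 0.689033°; total 30.6890333
  N ⇒ keep positive
  Longitude: 29.18′ = 0.486333°; total 2.4863333
  W → negative
Point 3:
  Lat: 69 + 49.053/60 = 69.8175500
  N ⇒ keep positive
  λ: 3.567′ = 0.059450°; total 81.0594500
  E ⇒ keep positive
Point 4:
  Lat: 57.333′ = 0.955550°; total 12.9555500
  N → positive
  Longitude: 12.209′ = 0.203483°; total 18.2034833
  W → negative
Point 5:
  Latitude: 47 + 41.24/60 = 47.6873333
  N → positive
  Longitude: 15.839′ = 0.263983°; total 80.2639833
  W → negative

1. -89.772333, -126.878733
2. 30.689033, -2.486333
3. 69.817550, 81.059450
4. 12.955550, -18.203483
5. 47.687333, -80.263983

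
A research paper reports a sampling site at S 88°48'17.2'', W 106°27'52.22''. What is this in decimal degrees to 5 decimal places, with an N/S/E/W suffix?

Latitude: 88° + 48/60 + 17.2/3600 = 88 + 0.800000 + 0.004778 = 88.804778
λ: 106 + 27/60 + 52.22/3600 = 106.464506

88.80478° S, 106.46451° W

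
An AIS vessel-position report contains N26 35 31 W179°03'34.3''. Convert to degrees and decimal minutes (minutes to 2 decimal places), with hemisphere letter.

26° 35.52′ N, 179° 3.57′ W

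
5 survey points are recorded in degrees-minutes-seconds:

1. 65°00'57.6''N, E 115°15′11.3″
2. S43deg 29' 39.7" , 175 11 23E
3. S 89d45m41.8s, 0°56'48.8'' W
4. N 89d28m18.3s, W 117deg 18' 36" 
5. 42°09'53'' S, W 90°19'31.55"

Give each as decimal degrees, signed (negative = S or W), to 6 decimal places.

Point 1:
  Latitude: 65 + 0/60 + 57.6/3600 = 65.0160000
  N → positive
  λ: 115° + 15/60 + 11.3/3600 = 115 + 0.250000 + 0.003139 = 115.2531389
  E ⇒ keep positive
Point 2:
  Latitude: 43° + 29/60 + 39.7/3600 = 43 + 0.483333 + 0.011028 = 43.4943611
  S ⇒ negate
  λ: 11′ + 23″ = 11.38333′; 175 + 11.38333/60 = 175.1897222
  E ⇒ keep positive
Point 3:
  φ: 45′ + 41.8″ = 45.69667′; 89 + 45.69667/60 = 89.7616111
  S ⇒ negate
  Lon: 0° + 56/60 + 48.8/3600 = 0 + 0.933333 + 0.013556 = 0.9468889
  hemisphere W, so the sign is −
Point 4:
  Latitude: 89 + 28/60 + 18.3/3600 = 89.4717500
  N ⇒ keep positive
  λ: 117 + 18/60 + 36/3600 = 117.3100000
  W → negative
Point 5:
  Latitude: 9′ + 53″ = 9.88333′; 42 + 9.88333/60 = 42.1647222
  hemisphere S, so the sign is −
  Longitude: 19′ + 31.55″ = 19.52583′; 90 + 19.52583/60 = 90.3254306
  hemisphere W, so the sign is −

1. 65.016000, 115.253139
2. -43.494361, 175.189722
3. -89.761611, -0.946889
4. 89.471750, -117.310000
5. -42.164722, -90.325431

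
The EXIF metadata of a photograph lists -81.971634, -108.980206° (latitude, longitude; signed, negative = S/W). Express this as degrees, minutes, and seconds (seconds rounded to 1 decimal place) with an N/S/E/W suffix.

Latitude is negative → S; |value| = 81.971634
Lat: 0.971634 × 60 = 58.29804′ → 58′, remainder × 60 = 17.882″
Longitude is negative → W; |value| = 108.980206
Longitude: 0.980206° → 58.81236′; 0.81236 × 60 = 48.742″

81°58′17.9″ S, 108°58′48.7″ W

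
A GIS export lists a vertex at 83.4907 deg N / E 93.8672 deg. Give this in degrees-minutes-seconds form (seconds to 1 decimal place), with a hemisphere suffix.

Latitude: 0.490700° → 29.44200′; 0.44200 × 60 = 26.520″
Lon: 0.867200° → 52.03200′; 0.03200 × 60 = 1.920″

83°29′26.5″ N, 93°52′1.9″ E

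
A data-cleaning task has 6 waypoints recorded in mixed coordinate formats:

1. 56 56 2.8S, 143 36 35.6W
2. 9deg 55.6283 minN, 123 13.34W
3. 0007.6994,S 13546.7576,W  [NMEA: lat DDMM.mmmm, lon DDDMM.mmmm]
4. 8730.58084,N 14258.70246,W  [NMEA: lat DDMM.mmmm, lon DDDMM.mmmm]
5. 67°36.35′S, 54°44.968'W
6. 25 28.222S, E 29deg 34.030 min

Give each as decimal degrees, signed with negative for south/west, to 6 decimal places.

1. -56.934111, -143.609889
2. 9.927138, -123.222333
3. -0.128323, -135.779293
4. 87.509681, -142.978374
5. -67.605833, -54.749467
6. -25.470367, 29.567167

Point 1:
  Latitude: 56° + 56/60 + 2.8/3600 = 56 + 0.933333 + 0.000778 = 56.9341111
  S → negative
  Longitude: 36′ + 35.6″ = 36.59333′; 143 + 36.59333/60 = 143.6098889
  W ⇒ negate
Point 2:
  Latitude: 9 + 55.6283/60 = 9.9271383
  N → positive
  λ: 123 + 13.34/60 = 123.2223333
  hemisphere W, so the sign is −
Point 3:
  Lat: degrees = first 2 digits = 0, minutes = 7.6994; 0 + 7.6994/60 = 0.1283233
  S ⇒ negate
  Lon: split at 3 digits → 135° and 46.7576′; 135 + 46.7576/60 = 135.7792933
  W → negative
Point 4:
  Latitude: degrees = first 2 digits = 87, minutes = 30.58084; 87 + 30.58084/60 = 87.5096807
  N ⇒ keep positive
  λ: degrees = first 3 digits = 142, minutes = 58.70246; 142 + 58.70246/60 = 142.9783743
  hemisphere W, so the sign is −
Point 5:
  φ: 67 + 36.35/60 = 67.6058333
  S ⇒ negate
  Lon: 44.968′ = 0.749467°; total 54.7494667
  W ⇒ negate
Point 6:
  Lat: 25 + 28.222/60 = 25.4703667
  S ⇒ negate
  Lon: 29 + 34.03/60 = 29.5671667
  E ⇒ keep positive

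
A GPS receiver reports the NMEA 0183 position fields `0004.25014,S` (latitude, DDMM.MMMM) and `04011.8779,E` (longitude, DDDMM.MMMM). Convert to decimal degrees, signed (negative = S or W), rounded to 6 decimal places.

Latitude: split at 2 digits → 00° and 4.25014′; 0 + 4.25014/60 = 0.0708357
S → negative
Longitude: split at 3 digits → 040° and 11.8779′; 40 + 11.8779/60 = 40.1979650
E → positive

-0.070836, 40.197965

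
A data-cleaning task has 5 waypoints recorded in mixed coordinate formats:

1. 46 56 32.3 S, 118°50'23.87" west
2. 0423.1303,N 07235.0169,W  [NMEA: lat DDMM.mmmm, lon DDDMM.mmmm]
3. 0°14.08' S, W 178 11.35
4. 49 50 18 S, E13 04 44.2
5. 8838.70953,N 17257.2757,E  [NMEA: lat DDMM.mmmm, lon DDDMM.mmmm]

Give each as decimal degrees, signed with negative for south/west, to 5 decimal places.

1. -46.94231, -118.83996
2. 4.38551, -72.58362
3. -0.23467, -178.18917
4. -49.83833, 13.07894
5. 88.64516, 172.95460

Point 1:
  Latitude: 56′ + 32.3″ = 56.53833′; 46 + 56.53833/60 = 46.942306
  hemisphere S, so the sign is −
  Longitude: 118° + 50/60 + 23.87/3600 = 118 + 0.833333 + 0.006631 = 118.839964
  hemisphere W, so the sign is −
Point 2:
  Latitude: degrees = first 2 digits = 4, minutes = 23.1303; 4 + 23.1303/60 = 4.385505
  N ⇒ keep positive
  Longitude: split at 3 digits → 072° and 35.0169′; 72 + 35.0169/60 = 72.583615
  hemisphere W, so the sign is −
Point 3:
  Latitude: 0 + 14.08/60 = 0.234667
  S → negative
  Lon: 178 + 11.35/60 = 178.189167
  W ⇒ negate
Point 4:
  Lat: 50′ + 18″ = 50.30000′; 49 + 50.30000/60 = 49.838333
  S ⇒ negate
  Lon: 13 + 4/60 + 44.2/3600 = 13.078944
  E → positive
Point 5:
  φ: split at 2 digits → 88° and 38.70953′; 88 + 38.70953/60 = 88.645159
  N → positive
  λ: degrees = first 3 digits = 172, minutes = 57.2757; 172 + 57.2757/60 = 172.954595
  E ⇒ keep positive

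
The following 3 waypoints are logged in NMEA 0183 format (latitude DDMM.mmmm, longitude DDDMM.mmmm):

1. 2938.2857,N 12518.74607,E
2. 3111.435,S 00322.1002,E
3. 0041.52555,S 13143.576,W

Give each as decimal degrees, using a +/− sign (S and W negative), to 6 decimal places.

1. 29.638095, 125.312435
2. -31.190583, 3.368337
3. -0.692093, -131.726267

Point 1:
  Latitude: split at 2 digits → 29° and 38.2857′; 29 + 38.2857/60 = 29.6380950
  N → positive
  Longitude: split at 3 digits → 125° and 18.74607′; 125 + 18.74607/60 = 125.3124345
  E ⇒ keep positive
Point 2:
  Lat: split at 2 digits → 31° and 11.435′; 31 + 11.435/60 = 31.1905833
  S ⇒ negate
  Lon: degrees = first 3 digits = 3, minutes = 22.1002; 3 + 22.1002/60 = 3.3683367
  E → positive
Point 3:
  Latitude: degrees = first 2 digits = 0, minutes = 41.52555; 0 + 41.52555/60 = 0.6920925
  hemisphere S, so the sign is −
  Longitude: degrees = first 3 digits = 131, minutes = 43.576; 131 + 43.576/60 = 131.7262667
  W → negative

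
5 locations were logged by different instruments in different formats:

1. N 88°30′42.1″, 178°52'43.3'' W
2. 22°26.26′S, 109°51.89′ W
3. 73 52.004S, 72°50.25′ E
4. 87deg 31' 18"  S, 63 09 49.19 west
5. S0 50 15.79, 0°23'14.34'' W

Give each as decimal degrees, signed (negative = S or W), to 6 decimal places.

1. 88.511694, -178.878694
2. -22.437667, -109.864833
3. -73.866733, 72.837500
4. -87.521667, -63.163664
5. -0.837719, -0.387317

Point 1:
  φ: 88 + 30/60 + 42.1/3600 = 88.5116944
  N ⇒ keep positive
  Longitude: 52′ + 43.3″ = 52.72167′; 178 + 52.72167/60 = 178.8786944
  W ⇒ negate
Point 2:
  Latitude: 22 + 26.26/60 = 22.4376667
  S → negative
  Lon: 109 + 51.89/60 = 109.8648333
  W ⇒ negate
Point 3:
  φ: 52.004′ = 0.866733°; total 73.8667333
  S → negative
  Lon: 72 + 50.25/60 = 72.8375000
  E ⇒ keep positive
Point 4:
  φ: 87° + 31/60 + 18/3600 = 87 + 0.516667 + 0.005000 = 87.5216667
  hemisphere S, so the sign is −
  Longitude: 63 + 9/60 + 49.19/3600 = 63.1636639
  W ⇒ negate
Point 5:
  φ: 0° + 50/60 + 15.79/3600 = 0 + 0.833333 + 0.004386 = 0.8377194
  S ⇒ negate
  Longitude: 23′ + 14.34″ = 23.23900′; 0 + 23.23900/60 = 0.3873167
  W ⇒ negate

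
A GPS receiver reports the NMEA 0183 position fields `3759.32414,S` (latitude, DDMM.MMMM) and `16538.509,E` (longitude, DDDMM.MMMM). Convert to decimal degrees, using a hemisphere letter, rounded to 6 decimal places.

37.988736° S, 165.641817° E

Latitude: split at 2 digits → 37° and 59.32414′; 37 + 59.32414/60 = 37.9887357
Longitude: split at 3 digits → 165° and 38.509′; 165 + 38.509/60 = 165.6418167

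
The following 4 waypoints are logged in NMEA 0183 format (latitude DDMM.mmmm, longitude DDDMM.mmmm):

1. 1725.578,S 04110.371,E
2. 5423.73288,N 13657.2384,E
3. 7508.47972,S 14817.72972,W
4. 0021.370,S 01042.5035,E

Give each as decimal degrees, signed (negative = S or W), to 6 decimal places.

1. -17.426300, 41.172850
2. 54.395548, 136.953973
3. -75.141329, -148.295495
4. -0.356167, 10.708392

Point 1:
  Latitude: split at 2 digits → 17° and 25.578′; 17 + 25.578/60 = 17.4263000
  S → negative
  Lon: split at 3 digits → 041° and 10.371′; 41 + 10.371/60 = 41.1728500
  E → positive
Point 2:
  Lat: split at 2 digits → 54° and 23.73288′; 54 + 23.73288/60 = 54.3955480
  N → positive
  λ: degrees = first 3 digits = 136, minutes = 57.2384; 136 + 57.2384/60 = 136.9539733
  E → positive
Point 3:
  Lat: degrees = first 2 digits = 75, minutes = 8.47972; 75 + 8.47972/60 = 75.1413287
  S → negative
  Longitude: split at 3 digits → 148° and 17.72972′; 148 + 17.72972/60 = 148.2954953
  W ⇒ negate
Point 4:
  φ: split at 2 digits → 00° and 21.37′; 0 + 21.37/60 = 0.3561667
  S → negative
  Longitude: split at 3 digits → 010° and 42.5035′; 10 + 42.5035/60 = 10.7083917
  E ⇒ keep positive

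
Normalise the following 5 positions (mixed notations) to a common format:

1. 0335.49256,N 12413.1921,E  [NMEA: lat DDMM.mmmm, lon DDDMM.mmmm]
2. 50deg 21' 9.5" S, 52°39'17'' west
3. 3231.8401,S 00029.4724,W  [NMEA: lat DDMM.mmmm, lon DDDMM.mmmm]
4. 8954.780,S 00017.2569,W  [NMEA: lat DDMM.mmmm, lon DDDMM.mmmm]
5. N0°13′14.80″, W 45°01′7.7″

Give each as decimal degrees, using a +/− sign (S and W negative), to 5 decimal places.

1. 3.59154, 124.21987
2. -50.35264, -52.65472
3. -32.53067, -0.49121
4. -89.91300, -0.28762
5. 0.22078, -45.01881

Point 1:
  Latitude: split at 2 digits → 03° and 35.49256′; 3 + 35.49256/60 = 3.591543
  N → positive
  Longitude: split at 3 digits → 124° and 13.1921′; 124 + 13.1921/60 = 124.219868
  E ⇒ keep positive
Point 2:
  φ: 50 + 21/60 + 9.5/3600 = 50.352639
  S ⇒ negate
  Lon: 52 + 39/60 + 17/3600 = 52.654722
  W ⇒ negate
Point 3:
  Lat: degrees = first 2 digits = 32, minutes = 31.8401; 32 + 31.8401/60 = 32.530668
  S → negative
  Longitude: split at 3 digits → 000° and 29.4724′; 0 + 29.4724/60 = 0.491207
  W → negative
Point 4:
  Lat: degrees = first 2 digits = 89, minutes = 54.78; 89 + 54.78/60 = 89.913000
  S ⇒ negate
  λ: degrees = first 3 digits = 0, minutes = 17.2569; 0 + 17.2569/60 = 0.287615
  hemisphere W, so the sign is −
Point 5:
  Latitude: 13′ + 14.8″ = 13.24667′; 0 + 13.24667/60 = 0.220778
  N → positive
  Lon: 45° + 1/60 + 7.7/3600 = 45 + 0.016667 + 0.002139 = 45.018806
  W → negative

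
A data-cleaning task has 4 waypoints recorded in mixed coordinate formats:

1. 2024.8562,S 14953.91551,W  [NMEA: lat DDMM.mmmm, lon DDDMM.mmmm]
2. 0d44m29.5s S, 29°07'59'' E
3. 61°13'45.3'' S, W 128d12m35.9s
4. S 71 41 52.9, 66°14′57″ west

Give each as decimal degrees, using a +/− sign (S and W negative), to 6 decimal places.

1. -20.414270, -149.898592
2. -0.741528, 29.133056
3. -61.229250, -128.209972
4. -71.698028, -66.249167

Point 1:
  Lat: split at 2 digits → 20° and 24.8562′; 20 + 24.8562/60 = 20.4142700
  hemisphere S, so the sign is −
  Lon: split at 3 digits → 149° and 53.91551′; 149 + 53.91551/60 = 149.8985918
  W ⇒ negate
Point 2:
  Latitude: 44′ + 29.5″ = 44.49167′; 0 + 44.49167/60 = 0.7415278
  S → negative
  Longitude: 7′ + 59″ = 7.98333′; 29 + 7.98333/60 = 29.1330556
  E → positive
Point 3:
  Lat: 13′ + 45.3″ = 13.75500′; 61 + 13.75500/60 = 61.2292500
  hemisphere S, so the sign is −
  Longitude: 12′ + 35.9″ = 12.59833′; 128 + 12.59833/60 = 128.2099722
  W ⇒ negate
Point 4:
  Latitude: 71 + 41/60 + 52.9/3600 = 71.6980278
  S → negative
  λ: 66 + 14/60 + 57/3600 = 66.2491667
  hemisphere W, so the sign is −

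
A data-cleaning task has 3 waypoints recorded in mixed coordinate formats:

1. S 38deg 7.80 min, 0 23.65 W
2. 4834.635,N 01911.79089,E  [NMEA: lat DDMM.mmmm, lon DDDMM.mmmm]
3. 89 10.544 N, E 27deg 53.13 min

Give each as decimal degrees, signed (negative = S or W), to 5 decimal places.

Point 1:
  φ: 7.8′ = 0.130000°; total 38.130000
  hemisphere S, so the sign is −
  Lon: 0 + 23.65/60 = 0.394167
  hemisphere W, so the sign is −
Point 2:
  φ: degrees = first 2 digits = 48, minutes = 34.635; 48 + 34.635/60 = 48.577250
  N → positive
  λ: degrees = first 3 digits = 19, minutes = 11.79089; 19 + 11.79089/60 = 19.196515
  E → positive
Point 3:
  Latitude: 89 + 10.544/60 = 89.175733
  N → positive
  Longitude: 27 + 53.13/60 = 27.885500
  E ⇒ keep positive

1. -38.13000, -0.39417
2. 48.57725, 19.19651
3. 89.17573, 27.88550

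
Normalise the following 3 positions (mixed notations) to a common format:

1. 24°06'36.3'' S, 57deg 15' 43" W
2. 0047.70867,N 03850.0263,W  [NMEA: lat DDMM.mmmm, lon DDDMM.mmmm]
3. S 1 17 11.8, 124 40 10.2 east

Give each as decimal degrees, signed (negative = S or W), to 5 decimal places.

1. -24.11008, -57.26194
2. 0.79514, -38.83377
3. -1.28661, 124.66950

Point 1:
  Lat: 24° + 6/60 + 36.3/3600 = 24 + 0.100000 + 0.010083 = 24.110083
  hemisphere S, so the sign is −
  Lon: 57 + 15/60 + 43/3600 = 57.261944
  hemisphere W, so the sign is −
Point 2:
  Lat: degrees = first 2 digits = 0, minutes = 47.70867; 0 + 47.70867/60 = 0.795145
  N → positive
  Longitude: split at 3 digits → 038° and 50.0263′; 38 + 50.0263/60 = 38.833772
  hemisphere W, so the sign is −
Point 3:
  φ: 1° + 17/60 + 11.8/3600 = 1 + 0.283333 + 0.003278 = 1.286611
  S ⇒ negate
  λ: 124° + 40/60 + 10.2/3600 = 124 + 0.666667 + 0.002833 = 124.669500
  E → positive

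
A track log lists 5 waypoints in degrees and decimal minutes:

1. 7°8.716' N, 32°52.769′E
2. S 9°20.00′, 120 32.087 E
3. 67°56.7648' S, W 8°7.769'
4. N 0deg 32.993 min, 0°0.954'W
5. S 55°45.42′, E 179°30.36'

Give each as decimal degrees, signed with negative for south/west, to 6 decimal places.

Point 1:
  φ: 8.716′ = 0.145267°; total 7.1452667
  N ⇒ keep positive
  Longitude: 52.769′ = 0.879483°; total 32.8794833
  E → positive
Point 2:
  φ: 20′ = 0.333333°; total 9.3333333
  S → negative
  Longitude: 120 + 32.087/60 = 120.5347833
  E ⇒ keep positive
Point 3:
  Lat: 56.7648′ = 0.946080°; total 67.9460800
  S → negative
  Lon: 8 + 7.769/60 = 8.1294833
  W → negative
Point 4:
  Latitude: 32.993′ = 0.549883°; total 0.5498833
  N ⇒ keep positive
  λ: 0 + 0.954/60 = 0.0159000
  W ⇒ negate
Point 5:
  φ: 45.42′ = 0.757000°; total 55.7570000
  hemisphere S, so the sign is −
  Longitude: 30.36′ = 0.506000°; total 179.5060000
  E → positive

1. 7.145267, 32.879483
2. -9.333333, 120.534783
3. -67.946080, -8.129483
4. 0.549883, -0.015900
5. -55.757000, 179.506000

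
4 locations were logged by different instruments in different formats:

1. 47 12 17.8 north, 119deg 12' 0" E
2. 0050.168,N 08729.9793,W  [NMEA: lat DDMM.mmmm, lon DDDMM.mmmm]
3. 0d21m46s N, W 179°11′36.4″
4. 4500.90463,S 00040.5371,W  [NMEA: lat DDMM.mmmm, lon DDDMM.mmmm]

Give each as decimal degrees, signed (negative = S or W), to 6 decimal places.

Point 1:
  Latitude: 47 + 12/60 + 17.8/3600 = 47.2049444
  N → positive
  λ: 12′ + 0″ = 12.00000′; 119 + 12.00000/60 = 119.2000000
  E ⇒ keep positive
Point 2:
  Latitude: split at 2 digits → 00° and 50.168′; 0 + 50.168/60 = 0.8361333
  N → positive
  Longitude: degrees = first 3 digits = 87, minutes = 29.9793; 87 + 29.9793/60 = 87.4996550
  hemisphere W, so the sign is −
Point 3:
  Latitude: 21′ + 46″ = 21.76667′; 0 + 21.76667/60 = 0.3627778
  N ⇒ keep positive
  λ: 11′ + 36.4″ = 11.60667′; 179 + 11.60667/60 = 179.1934444
  W ⇒ negate
Point 4:
  Latitude: degrees = first 2 digits = 45, minutes = 0.90463; 45 + 0.90463/60 = 45.0150772
  S ⇒ negate
  Longitude: split at 3 digits → 000° and 40.5371′; 0 + 40.5371/60 = 0.6756183
  W → negative

1. 47.204944, 119.200000
2. 0.836133, -87.499655
3. 0.362778, -179.193444
4. -45.015077, -0.675618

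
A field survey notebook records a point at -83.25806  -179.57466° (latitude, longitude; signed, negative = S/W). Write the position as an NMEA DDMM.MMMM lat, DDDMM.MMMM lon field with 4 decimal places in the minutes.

Latitude is negative → S; |value| = 83.258060
φ: minutes = (83.258060 − 83) × 60 = 15.483600
Longitude is negative → W; |value| = 179.574660
λ: fractional part 0.574660 → 34.479600 minutes

8315.4836,S / 17934.4796,W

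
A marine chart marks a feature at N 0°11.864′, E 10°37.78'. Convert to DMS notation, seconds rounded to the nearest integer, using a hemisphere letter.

0°11′52″ N, 10°37′47″ E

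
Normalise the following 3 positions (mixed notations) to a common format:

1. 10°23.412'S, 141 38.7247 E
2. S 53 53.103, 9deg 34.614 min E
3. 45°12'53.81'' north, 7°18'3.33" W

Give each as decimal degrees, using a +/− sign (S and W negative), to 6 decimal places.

Point 1:
  Lat: 10 + 23.412/60 = 10.3902000
  S → negative
  Lon: 38.7247′ = 0.645412°; total 141.6454117
  E → positive
Point 2:
  Lat: 53 + 53.103/60 = 53.8850500
  S ⇒ negate
  λ: 9 + 34.614/60 = 9.5769000
  E ⇒ keep positive
Point 3:
  Lat: 45° + 12/60 + 53.81/3600 = 45 + 0.200000 + 0.014947 = 45.2149472
  N → positive
  λ: 7° + 18/60 + 3.33/3600 = 7 + 0.300000 + 0.000925 = 7.3009250
  W → negative

1. -10.390200, 141.645412
2. -53.885050, 9.576900
3. 45.214947, -7.300925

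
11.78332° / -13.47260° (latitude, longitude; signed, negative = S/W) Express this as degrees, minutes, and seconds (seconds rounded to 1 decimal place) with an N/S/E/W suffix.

11°47′0.0″ N, 13°28′21.4″ W

Latitude: 0.783320 × 60 = 46.99920′ → 46′, remainder × 60 = 59.952″
rounding gives 60″ → carry → 11°47′0.0″
Longitude is negative → W; |value| = 13.472600
Lon: 0.472600° → 28.35600′; 0.35600 × 60 = 21.360″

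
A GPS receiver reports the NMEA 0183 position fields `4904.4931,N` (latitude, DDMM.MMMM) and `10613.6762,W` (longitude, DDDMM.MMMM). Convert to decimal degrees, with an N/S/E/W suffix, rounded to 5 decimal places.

Latitude: degrees = first 2 digits = 49, minutes = 4.4931; 49 + 4.4931/60 = 49.074885
Longitude: split at 3 digits → 106° and 13.6762′; 106 + 13.6762/60 = 106.227937

49.07489° N, 106.22794° W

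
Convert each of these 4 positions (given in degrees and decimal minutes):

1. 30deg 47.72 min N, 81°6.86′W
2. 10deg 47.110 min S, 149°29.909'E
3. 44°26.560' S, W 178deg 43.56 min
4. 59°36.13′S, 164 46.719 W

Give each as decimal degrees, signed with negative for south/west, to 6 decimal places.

1. 30.795333, -81.114333
2. -10.785167, 149.498483
3. -44.442667, -178.726000
4. -59.602167, -164.778650

Point 1:
  Latitude: 30 + 47.72/60 = 30.7953333
  N → positive
  Lon: 81 + 6.86/60 = 81.1143333
  hemisphere W, so the sign is −
Point 2:
  φ: 10 + 47.11/60 = 10.7851667
  S ⇒ negate
  Longitude: 29.909′ = 0.498483°; total 149.4984833
  E ⇒ keep positive
Point 3:
  Latitude: 26.56′ = 0.442667°; total 44.4426667
  hemisphere S, so the sign is −
  Longitude: 43.56′ = 0.726000°; total 178.7260000
  hemisphere W, so the sign is −
Point 4:
  Latitude: 59 + 36.13/60 = 59.6021667
  hemisphere S, so the sign is −
  Longitude: 46.719′ = 0.778650°; total 164.7786500
  W ⇒ negate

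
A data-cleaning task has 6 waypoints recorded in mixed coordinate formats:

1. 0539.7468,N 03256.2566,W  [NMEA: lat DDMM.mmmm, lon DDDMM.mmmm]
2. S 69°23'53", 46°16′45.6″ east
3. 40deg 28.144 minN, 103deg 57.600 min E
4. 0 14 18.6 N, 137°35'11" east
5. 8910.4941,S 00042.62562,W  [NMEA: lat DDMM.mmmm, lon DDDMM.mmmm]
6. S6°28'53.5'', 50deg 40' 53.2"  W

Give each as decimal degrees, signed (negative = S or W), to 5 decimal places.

Point 1:
  Lat: split at 2 digits → 05° and 39.7468′; 5 + 39.7468/60 = 5.662447
  N → positive
  λ: split at 3 digits → 032° and 56.2566′; 32 + 56.2566/60 = 32.937610
  W → negative
Point 2:
  Latitude: 23′ + 53″ = 23.88333′; 69 + 23.88333/60 = 69.398056
  hemisphere S, so the sign is −
  Lon: 46° + 16/60 + 45.6/3600 = 46 + 0.266667 + 0.012667 = 46.279333
  E ⇒ keep positive
Point 3:
  Lat: 40 + 28.144/60 = 40.469067
  N ⇒ keep positive
  Longitude: 57.6′ = 0.960000°; total 103.960000
  E ⇒ keep positive
Point 4:
  Lat: 14′ + 18.6″ = 14.31000′; 0 + 14.31000/60 = 0.238500
  N → positive
  λ: 35′ + 11″ = 35.18333′; 137 + 35.18333/60 = 137.586389
  E → positive
Point 5:
  Latitude: split at 2 digits → 89° and 10.4941′; 89 + 10.4941/60 = 89.174902
  hemisphere S, so the sign is −
  λ: degrees = first 3 digits = 0, minutes = 42.62562; 0 + 42.62562/60 = 0.710427
  W → negative
Point 6:
  φ: 6° + 28/60 + 53.5/3600 = 6 + 0.466667 + 0.014861 = 6.481528
  S ⇒ negate
  λ: 50 + 40/60 + 53.2/3600 = 50.681444
  W → negative

1. 5.66245, -32.93761
2. -69.39806, 46.27933
3. 40.46907, 103.96000
4. 0.23850, 137.58639
5. -89.17490, -0.71043
6. -6.48153, -50.68144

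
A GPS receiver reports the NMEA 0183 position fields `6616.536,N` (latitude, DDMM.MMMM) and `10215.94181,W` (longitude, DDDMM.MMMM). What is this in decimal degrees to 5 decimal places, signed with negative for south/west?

φ: split at 2 digits → 66° and 16.536′; 66 + 16.536/60 = 66.275600
N ⇒ keep positive
Lon: degrees = first 3 digits = 102, minutes = 15.94181; 102 + 15.94181/60 = 102.265697
hemisphere W, so the sign is −

66.27560, -102.26570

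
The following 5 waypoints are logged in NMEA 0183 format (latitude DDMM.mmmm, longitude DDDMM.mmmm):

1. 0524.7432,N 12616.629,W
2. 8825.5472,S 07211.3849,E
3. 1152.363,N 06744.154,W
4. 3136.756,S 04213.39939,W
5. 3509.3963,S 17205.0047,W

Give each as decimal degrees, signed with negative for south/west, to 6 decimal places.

1. 5.412387, -126.277150
2. -88.425787, 72.189748
3. 11.872717, -67.735900
4. -31.612600, -42.223323
5. -35.156605, -172.083412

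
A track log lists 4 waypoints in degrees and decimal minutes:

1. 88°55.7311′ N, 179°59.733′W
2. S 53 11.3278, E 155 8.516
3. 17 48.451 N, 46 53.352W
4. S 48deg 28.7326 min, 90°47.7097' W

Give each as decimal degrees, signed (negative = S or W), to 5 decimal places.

Point 1:
  Latitude: 88 + 55.7311/60 = 88.928852
  N ⇒ keep positive
  λ: 59.733′ = 0.995550°; total 179.995550
  hemisphere W, so the sign is −
Point 2:
  φ: 11.3278′ = 0.188797°; total 53.188797
  hemisphere S, so the sign is −
  Longitude: 8.516′ = 0.141933°; total 155.141933
  E → positive
Point 3:
  φ: 48.451′ = 0.807517°; total 17.807517
  N ⇒ keep positive
  Lon: 53.352′ = 0.889200°; total 46.889200
  W → negative
Point 4:
  Latitude: 48 + 28.7326/60 = 48.478877
  S → negative
  Lon: 90 + 47.7097/60 = 90.795162
  W → negative

1. 88.92885, -179.99555
2. -53.18880, 155.14193
3. 17.80752, -46.88920
4. -48.47888, -90.79516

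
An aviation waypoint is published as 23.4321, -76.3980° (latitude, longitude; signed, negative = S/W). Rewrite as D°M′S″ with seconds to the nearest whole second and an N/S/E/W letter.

23°25′56″ N, 76°23′53″ W

Latitude: 0.432100° → 25.92600′; 0.92600 × 60 = 55.56″
Longitude is negative → W; |value| = 76.398000
λ: 0.398000° → 23.88000′; 0.88000 × 60 = 52.80″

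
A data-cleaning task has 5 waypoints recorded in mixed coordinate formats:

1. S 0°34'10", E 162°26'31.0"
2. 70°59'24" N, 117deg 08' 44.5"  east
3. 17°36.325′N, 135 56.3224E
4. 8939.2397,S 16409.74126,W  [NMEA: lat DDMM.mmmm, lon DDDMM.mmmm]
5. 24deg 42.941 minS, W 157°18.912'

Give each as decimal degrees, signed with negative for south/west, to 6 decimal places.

Point 1:
  Lat: 34′ + 10″ = 34.16667′; 0 + 34.16667/60 = 0.5694444
  S ⇒ negate
  Longitude: 162° + 26/60 + 31/3600 = 162 + 0.433333 + 0.008611 = 162.4419444
  E ⇒ keep positive
Point 2:
  Latitude: 59′ + 24″ = 59.40000′; 70 + 59.40000/60 = 70.9900000
  N ⇒ keep positive
  Lon: 8′ + 44.5″ = 8.74167′; 117 + 8.74167/60 = 117.1456944
  E → positive
Point 3:
  φ: 17 + 36.325/60 = 17.6054167
  N ⇒ keep positive
  Longitude: 135 + 56.3224/60 = 135.9387067
  E → positive
Point 4:
  Latitude: degrees = first 2 digits = 89, minutes = 39.2397; 89 + 39.2397/60 = 89.6539950
  S ⇒ negate
  Lon: split at 3 digits → 164° and 9.74126′; 164 + 9.74126/60 = 164.1623543
  W → negative
Point 5:
  φ: 42.941′ = 0.715683°; total 24.7156833
  hemisphere S, so the sign is −
  Longitude: 18.912′ = 0.315200°; total 157.3152000
  W ⇒ negate

1. -0.569444, 162.441944
2. 70.990000, 117.145694
3. 17.605417, 135.938707
4. -89.653995, -164.162354
5. -24.715683, -157.315200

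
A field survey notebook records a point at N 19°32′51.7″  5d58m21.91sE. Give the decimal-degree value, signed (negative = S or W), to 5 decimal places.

19.54769, 5.97275

Latitude: 19 + 32/60 + 51.7/3600 = 19.547694
N ⇒ keep positive
Lon: 58′ + 21.91″ = 58.36517′; 5 + 58.36517/60 = 5.972753
E ⇒ keep positive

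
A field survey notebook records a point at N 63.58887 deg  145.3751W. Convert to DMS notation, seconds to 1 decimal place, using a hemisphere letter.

63°35′19.9″ N, 145°22′30.4″ W

Latitude: whole degrees 63; 35.33220′ → 35′ and 19.932″
λ: 0.375100° → 22.50600′; 0.50600 × 60 = 30.360″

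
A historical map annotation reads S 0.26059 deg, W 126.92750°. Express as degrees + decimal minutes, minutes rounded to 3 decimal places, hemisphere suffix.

Latitude: minutes = (0.260590 − 0) × 60 = 15.63540
Lon: fractional part 0.927500 → 55.65000 minutes

0° 15.635′ S, 126° 55.650′ W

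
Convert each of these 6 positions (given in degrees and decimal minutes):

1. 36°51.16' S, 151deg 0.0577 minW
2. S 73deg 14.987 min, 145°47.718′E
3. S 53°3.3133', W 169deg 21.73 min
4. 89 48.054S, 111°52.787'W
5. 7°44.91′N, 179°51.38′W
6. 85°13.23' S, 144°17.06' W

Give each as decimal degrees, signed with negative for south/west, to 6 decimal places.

Point 1:
  Latitude: 51.16′ = 0.852667°; total 36.8526667
  S → negative
  Lon: 0.0577′ = 0.000962°; total 151.0009617
  hemisphere W, so the sign is −
Point 2:
  φ: 73 + 14.987/60 = 73.2497833
  S → negative
  Lon: 47.718′ = 0.795300°; total 145.7953000
  E → positive
Point 3:
  Lat: 3.3133′ = 0.055222°; total 53.0552217
  hemisphere S, so the sign is −
  Lon: 21.73′ = 0.362167°; total 169.3621667
  W ⇒ negate
Point 4:
  φ: 48.054′ = 0.800900°; total 89.8009000
  hemisphere S, so the sign is −
  Lon: 111 + 52.787/60 = 111.8797833
  hemisphere W, so the sign is −
Point 5:
  Lat: 7 + 44.91/60 = 7.7485000
  N ⇒ keep positive
  λ: 179 + 51.38/60 = 179.8563333
  W → negative
Point 6:
  Lat: 13.23′ = 0.220500°; total 85.2205000
  S ⇒ negate
  λ: 144 + 17.06/60 = 144.2843333
  W → negative

1. -36.852667, -151.000962
2. -73.249783, 145.795300
3. -53.055222, -169.362167
4. -89.800900, -111.879783
5. 7.748500, -179.856333
6. -85.220500, -144.284333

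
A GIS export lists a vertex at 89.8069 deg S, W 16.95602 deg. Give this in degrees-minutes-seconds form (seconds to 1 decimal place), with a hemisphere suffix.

89°48′24.8″ S, 16°57′21.7″ W

Latitude: whole degrees 89; 48.41400′ → 48′ and 24.840″
Lon: 0.956020° → 57.36120′; 0.36120 × 60 = 21.672″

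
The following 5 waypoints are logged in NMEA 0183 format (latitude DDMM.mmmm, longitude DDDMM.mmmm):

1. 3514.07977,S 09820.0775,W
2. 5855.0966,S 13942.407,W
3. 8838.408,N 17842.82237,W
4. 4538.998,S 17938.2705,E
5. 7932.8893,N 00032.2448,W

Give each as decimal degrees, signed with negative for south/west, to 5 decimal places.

1. -35.23466, -98.33463
2. -58.91828, -139.70678
3. 88.64013, -178.71371
4. -45.64997, 179.63784
5. 79.54816, -0.53741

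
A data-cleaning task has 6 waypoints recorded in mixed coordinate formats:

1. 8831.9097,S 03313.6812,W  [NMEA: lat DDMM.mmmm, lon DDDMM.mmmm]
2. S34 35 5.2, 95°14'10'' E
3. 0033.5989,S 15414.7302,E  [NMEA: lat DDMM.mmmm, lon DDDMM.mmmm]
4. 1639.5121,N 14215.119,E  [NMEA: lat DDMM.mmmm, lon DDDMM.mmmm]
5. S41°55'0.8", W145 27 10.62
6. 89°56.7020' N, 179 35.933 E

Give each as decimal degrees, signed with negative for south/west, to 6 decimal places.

Point 1:
  Latitude: degrees = first 2 digits = 88, minutes = 31.9097; 88 + 31.9097/60 = 88.5318283
  S → negative
  λ: split at 3 digits → 033° and 13.6812′; 33 + 13.6812/60 = 33.2280200
  W → negative
Point 2:
  φ: 34 + 35/60 + 5.2/3600 = 34.5847778
  S → negative
  Lon: 95° + 14/60 + 10/3600 = 95 + 0.233333 + 0.002778 = 95.2361111
  E → positive
Point 3:
  Latitude: split at 2 digits → 00° and 33.5989′; 0 + 33.5989/60 = 0.5599817
  hemisphere S, so the sign is −
  λ: degrees = first 3 digits = 154, minutes = 14.7302; 154 + 14.7302/60 = 154.2455033
  E → positive
Point 4:
  Latitude: split at 2 digits → 16° and 39.5121′; 16 + 39.5121/60 = 16.6585350
  N ⇒ keep positive
  Lon: split at 3 digits → 142° and 15.119′; 142 + 15.119/60 = 142.2519833
  E → positive
Point 5:
  Lat: 41° + 55/60 + 0.8/3600 = 41 + 0.916667 + 0.000222 = 41.9168889
  hemisphere S, so the sign is −
  Longitude: 27′ + 10.62″ = 27.17700′; 145 + 27.17700/60 = 145.4529500
  W → negative
Point 6:
  Latitude: 89 + 56.702/60 = 89.9450333
  N ⇒ keep positive
  λ: 179 + 35.933/60 = 179.5988833
  E ⇒ keep positive

1. -88.531828, -33.228020
2. -34.584778, 95.236111
3. -0.559982, 154.245503
4. 16.658535, 142.251983
5. -41.916889, -145.452950
6. 89.945033, 179.598883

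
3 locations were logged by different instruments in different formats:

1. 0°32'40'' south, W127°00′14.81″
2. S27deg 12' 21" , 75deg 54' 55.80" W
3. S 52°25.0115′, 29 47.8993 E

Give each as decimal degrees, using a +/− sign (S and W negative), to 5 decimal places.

1. -0.54444, -127.00411
2. -27.20583, -75.91550
3. -52.41686, 29.79832

Point 1:
  Lat: 0° + 32/60 + 40/3600 = 0 + 0.533333 + 0.011111 = 0.544444
  S ⇒ negate
  λ: 127 + 0/60 + 14.81/3600 = 127.004114
  hemisphere W, so the sign is −
Point 2:
  Latitude: 12′ + 21″ = 12.35000′; 27 + 12.35000/60 = 27.205833
  hemisphere S, so the sign is −
  Lon: 75 + 54/60 + 55.8/3600 = 75.915500
  W ⇒ negate
Point 3:
  φ: 52 + 25.0115/60 = 52.416858
  hemisphere S, so the sign is −
  λ: 29 + 47.8993/60 = 29.798322
  E ⇒ keep positive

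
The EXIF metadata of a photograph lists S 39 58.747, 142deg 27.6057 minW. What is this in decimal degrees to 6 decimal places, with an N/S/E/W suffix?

φ: 39 + 58.747/60 = 39.9791167
Longitude: 142 + 27.6057/60 = 142.4600950

39.979117° S, 142.460095° W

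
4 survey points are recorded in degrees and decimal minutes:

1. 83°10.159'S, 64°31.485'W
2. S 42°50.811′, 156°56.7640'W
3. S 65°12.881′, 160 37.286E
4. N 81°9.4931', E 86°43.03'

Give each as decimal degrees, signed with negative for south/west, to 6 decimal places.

Point 1:
  Lat: 83 + 10.159/60 = 83.1693167
  S → negative
  λ: 64 + 31.485/60 = 64.5247500
  hemisphere W, so the sign is −
Point 2:
  Lat: 42 + 50.811/60 = 42.8468500
  S → negative
  Lon: 56.764′ = 0.946067°; total 156.9460667
  W → negative
Point 3:
  Latitude: 12.881′ = 0.214683°; total 65.2146833
  hemisphere S, so the sign is −
  Lon: 37.286′ = 0.621433°; total 160.6214333
  E → positive
Point 4:
  Lat: 9.4931′ = 0.158218°; total 81.1582183
  N ⇒ keep positive
  Longitude: 86 + 43.03/60 = 86.7171667
  E ⇒ keep positive

1. -83.169317, -64.524750
2. -42.846850, -156.946067
3. -65.214683, 160.621433
4. 81.158218, 86.717167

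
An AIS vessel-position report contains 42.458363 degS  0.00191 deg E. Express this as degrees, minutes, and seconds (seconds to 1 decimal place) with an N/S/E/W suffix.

42°27′30.1″ S, 0°00′6.9″ E

φ: whole degrees 42; 27.50178′ → 27′ and 30.107″
Longitude: 0.001910 × 60 = 0.11460′ → 0′, remainder × 60 = 6.876″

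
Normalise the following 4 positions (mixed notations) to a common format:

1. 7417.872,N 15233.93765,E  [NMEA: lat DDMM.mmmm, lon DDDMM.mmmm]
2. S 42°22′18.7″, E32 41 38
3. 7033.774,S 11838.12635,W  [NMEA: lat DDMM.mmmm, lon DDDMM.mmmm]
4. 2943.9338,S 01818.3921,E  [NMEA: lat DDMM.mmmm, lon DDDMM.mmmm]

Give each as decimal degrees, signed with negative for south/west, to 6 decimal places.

Point 1:
  Latitude: split at 2 digits → 74° and 17.872′; 74 + 17.872/60 = 74.2978667
  N → positive
  Longitude: degrees = first 3 digits = 152, minutes = 33.93765; 152 + 33.93765/60 = 152.5656275
  E ⇒ keep positive
Point 2:
  φ: 22′ + 18.7″ = 22.31167′; 42 + 22.31167/60 = 42.3718611
  hemisphere S, so the sign is −
  Lon: 32° + 41/60 + 38/3600 = 32 + 0.683333 + 0.010556 = 32.6938889
  E ⇒ keep positive
Point 3:
  φ: degrees = first 2 digits = 70, minutes = 33.774; 70 + 33.774/60 = 70.5629000
  S ⇒ negate
  Lon: split at 3 digits → 118° and 38.12635′; 118 + 38.12635/60 = 118.6354392
  W → negative
Point 4:
  φ: split at 2 digits → 29° and 43.9338′; 29 + 43.9338/60 = 29.7322300
  hemisphere S, so the sign is −
  Longitude: split at 3 digits → 018° and 18.3921′; 18 + 18.3921/60 = 18.3065350
  E → positive

1. 74.297867, 152.565628
2. -42.371861, 32.693889
3. -70.562900, -118.635439
4. -29.732230, 18.306535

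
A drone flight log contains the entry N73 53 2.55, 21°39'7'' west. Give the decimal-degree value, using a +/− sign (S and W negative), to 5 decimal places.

Latitude: 73 + 53/60 + 2.55/3600 = 73.884042
N → positive
Longitude: 21° + 39/60 + 7/3600 = 21 + 0.650000 + 0.001944 = 21.651944
W → negative

73.88404, -21.65194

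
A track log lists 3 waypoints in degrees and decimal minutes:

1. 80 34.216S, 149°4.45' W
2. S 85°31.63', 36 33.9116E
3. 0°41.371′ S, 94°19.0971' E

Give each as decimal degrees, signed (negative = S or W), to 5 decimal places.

1. -80.57027, -149.07417
2. -85.52717, 36.56519
3. -0.68952, 94.31829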